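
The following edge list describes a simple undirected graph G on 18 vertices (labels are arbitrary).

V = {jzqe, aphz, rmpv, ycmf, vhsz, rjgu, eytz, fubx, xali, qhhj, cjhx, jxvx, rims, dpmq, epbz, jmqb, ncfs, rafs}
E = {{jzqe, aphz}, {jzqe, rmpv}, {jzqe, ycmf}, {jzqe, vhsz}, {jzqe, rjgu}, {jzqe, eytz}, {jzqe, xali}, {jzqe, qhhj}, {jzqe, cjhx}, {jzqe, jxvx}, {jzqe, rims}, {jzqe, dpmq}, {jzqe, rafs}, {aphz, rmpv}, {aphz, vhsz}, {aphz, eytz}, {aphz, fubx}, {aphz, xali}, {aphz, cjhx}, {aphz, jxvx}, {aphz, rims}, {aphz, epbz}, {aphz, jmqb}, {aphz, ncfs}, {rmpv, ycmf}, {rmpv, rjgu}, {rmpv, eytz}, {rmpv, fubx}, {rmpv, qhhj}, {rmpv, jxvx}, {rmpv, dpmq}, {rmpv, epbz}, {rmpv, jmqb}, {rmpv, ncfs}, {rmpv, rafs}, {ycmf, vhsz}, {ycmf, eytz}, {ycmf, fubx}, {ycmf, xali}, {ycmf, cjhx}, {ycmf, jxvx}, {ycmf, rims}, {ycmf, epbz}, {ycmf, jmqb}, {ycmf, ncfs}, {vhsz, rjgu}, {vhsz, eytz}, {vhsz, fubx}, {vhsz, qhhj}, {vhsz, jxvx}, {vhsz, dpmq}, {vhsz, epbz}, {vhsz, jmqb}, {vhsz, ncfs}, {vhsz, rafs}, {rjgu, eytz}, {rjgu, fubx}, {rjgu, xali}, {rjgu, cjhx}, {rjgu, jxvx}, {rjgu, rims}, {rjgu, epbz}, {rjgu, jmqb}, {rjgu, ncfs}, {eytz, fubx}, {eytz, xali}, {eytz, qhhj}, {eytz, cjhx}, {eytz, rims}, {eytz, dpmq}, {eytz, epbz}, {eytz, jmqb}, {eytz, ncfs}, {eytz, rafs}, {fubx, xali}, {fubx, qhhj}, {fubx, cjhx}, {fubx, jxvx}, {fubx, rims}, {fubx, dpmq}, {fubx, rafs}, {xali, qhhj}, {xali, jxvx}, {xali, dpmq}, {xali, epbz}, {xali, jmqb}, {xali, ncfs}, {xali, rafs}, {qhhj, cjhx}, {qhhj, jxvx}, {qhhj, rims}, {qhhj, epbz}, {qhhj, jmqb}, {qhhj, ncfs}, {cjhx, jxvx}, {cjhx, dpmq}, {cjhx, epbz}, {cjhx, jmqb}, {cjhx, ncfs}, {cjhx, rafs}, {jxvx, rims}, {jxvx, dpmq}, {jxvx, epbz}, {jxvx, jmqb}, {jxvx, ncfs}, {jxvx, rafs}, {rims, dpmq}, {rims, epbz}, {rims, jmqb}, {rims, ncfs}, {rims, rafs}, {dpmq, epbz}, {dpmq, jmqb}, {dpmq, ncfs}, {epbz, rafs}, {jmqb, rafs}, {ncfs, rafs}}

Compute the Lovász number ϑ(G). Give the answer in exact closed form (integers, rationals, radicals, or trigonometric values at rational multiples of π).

deg(cjhx) = 13; N(cjhx) = {jzqe, aphz, ycmf, rjgu, eytz, fubx, qhhj, jxvx, dpmq, epbz, jmqb, ncfs, rafs}.
Vertex eytz has 16 neighbors: jzqe, aphz, rmpv, ycmf, vhsz, rjgu, fubx, xali, qhhj, cjhx, rims, dpmq, epbz, jmqb, ncfs, rafs.
deg(rjgu) = 12; N(rjgu) = {jzqe, rmpv, vhsz, eytz, fubx, xali, cjhx, jxvx, rims, epbz, jmqb, ncfs}.
Vertex fubx has 13 neighbors: aphz, rmpv, ycmf, vhsz, rjgu, eytz, xali, qhhj, cjhx, jxvx, rims, dpmq, rafs.
K_{6,5,5,2} (perfect); ϑ(G) = α(G) = max{6,5,5,2} = 6.
≈ 6.000000000 (to 9 d.p.).
Sandwich: α(G)=6 ≤ ϑ(G)=6 ≤ χ(Ḡ)=6 (collapsed).

6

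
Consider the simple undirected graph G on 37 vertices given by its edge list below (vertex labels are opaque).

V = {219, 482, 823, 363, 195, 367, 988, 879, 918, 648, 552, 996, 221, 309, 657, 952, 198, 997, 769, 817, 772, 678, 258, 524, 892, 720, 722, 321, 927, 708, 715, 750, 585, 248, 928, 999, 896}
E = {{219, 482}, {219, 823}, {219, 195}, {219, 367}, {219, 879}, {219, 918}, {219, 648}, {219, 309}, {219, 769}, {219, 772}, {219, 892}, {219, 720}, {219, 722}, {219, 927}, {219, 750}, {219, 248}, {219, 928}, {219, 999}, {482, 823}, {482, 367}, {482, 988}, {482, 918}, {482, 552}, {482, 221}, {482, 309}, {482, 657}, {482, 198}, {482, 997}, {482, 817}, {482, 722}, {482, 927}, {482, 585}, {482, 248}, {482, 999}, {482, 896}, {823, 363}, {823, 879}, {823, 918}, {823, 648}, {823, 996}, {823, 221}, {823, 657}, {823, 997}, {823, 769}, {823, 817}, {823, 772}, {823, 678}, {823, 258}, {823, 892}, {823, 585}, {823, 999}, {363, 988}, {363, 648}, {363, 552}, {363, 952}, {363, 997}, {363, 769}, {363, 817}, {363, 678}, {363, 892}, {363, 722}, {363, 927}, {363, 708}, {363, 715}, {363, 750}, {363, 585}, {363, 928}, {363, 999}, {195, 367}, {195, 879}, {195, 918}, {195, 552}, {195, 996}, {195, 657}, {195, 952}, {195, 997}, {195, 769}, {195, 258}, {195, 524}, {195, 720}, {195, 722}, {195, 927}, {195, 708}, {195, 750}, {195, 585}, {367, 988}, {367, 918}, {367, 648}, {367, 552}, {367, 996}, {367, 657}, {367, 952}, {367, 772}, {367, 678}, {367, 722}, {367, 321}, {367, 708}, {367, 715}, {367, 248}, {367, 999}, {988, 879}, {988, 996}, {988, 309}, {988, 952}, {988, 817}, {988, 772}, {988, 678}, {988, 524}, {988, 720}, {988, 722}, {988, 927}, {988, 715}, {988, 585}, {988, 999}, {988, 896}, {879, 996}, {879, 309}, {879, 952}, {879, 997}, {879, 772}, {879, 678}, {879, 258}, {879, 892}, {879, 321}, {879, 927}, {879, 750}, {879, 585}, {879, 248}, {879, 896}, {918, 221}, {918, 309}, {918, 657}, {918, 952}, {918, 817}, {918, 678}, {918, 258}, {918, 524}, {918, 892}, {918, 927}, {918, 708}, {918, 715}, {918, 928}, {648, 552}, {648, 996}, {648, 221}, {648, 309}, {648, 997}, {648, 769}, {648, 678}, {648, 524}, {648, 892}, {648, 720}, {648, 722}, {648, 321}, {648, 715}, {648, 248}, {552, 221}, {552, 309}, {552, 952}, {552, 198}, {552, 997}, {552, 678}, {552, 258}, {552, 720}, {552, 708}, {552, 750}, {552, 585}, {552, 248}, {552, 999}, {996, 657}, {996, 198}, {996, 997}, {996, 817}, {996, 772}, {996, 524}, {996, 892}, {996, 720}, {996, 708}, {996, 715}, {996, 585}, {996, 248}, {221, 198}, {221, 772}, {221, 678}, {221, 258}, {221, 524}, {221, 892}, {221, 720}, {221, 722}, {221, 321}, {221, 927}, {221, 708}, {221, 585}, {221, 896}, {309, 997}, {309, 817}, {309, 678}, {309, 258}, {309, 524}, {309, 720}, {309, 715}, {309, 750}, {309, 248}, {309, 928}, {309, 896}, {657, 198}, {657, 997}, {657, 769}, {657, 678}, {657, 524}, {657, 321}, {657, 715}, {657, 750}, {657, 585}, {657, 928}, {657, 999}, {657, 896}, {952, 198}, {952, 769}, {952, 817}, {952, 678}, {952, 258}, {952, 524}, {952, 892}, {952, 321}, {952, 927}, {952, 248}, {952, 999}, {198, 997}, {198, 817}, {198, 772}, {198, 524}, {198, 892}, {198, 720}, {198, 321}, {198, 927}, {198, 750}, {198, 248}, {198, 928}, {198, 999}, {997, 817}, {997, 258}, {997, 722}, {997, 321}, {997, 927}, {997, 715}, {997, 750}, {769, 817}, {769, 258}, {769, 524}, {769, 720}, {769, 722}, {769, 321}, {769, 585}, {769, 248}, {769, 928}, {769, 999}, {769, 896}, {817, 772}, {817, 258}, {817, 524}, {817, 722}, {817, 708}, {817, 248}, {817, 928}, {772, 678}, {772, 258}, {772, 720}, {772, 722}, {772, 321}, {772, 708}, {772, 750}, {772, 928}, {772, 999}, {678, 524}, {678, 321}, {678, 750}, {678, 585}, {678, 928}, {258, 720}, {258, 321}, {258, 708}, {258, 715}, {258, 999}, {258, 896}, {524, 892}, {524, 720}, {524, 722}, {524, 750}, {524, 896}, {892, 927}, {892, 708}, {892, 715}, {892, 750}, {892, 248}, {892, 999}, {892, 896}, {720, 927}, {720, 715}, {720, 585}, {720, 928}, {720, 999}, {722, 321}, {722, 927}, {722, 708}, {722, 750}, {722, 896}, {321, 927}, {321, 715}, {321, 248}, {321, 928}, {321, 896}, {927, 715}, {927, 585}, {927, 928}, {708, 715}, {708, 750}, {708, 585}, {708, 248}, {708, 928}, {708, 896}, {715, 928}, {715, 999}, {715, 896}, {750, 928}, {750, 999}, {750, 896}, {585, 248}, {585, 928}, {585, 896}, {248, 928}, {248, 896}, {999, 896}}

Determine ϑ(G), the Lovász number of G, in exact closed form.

deg(552) = 18; N(552) = {482, 363, 195, 367, 648, 221, 309, 952, 198, 997, 678, 258, 720, 708, 750, 585, 248, 999}.
N(524) = {195, 988, 918, 648, 996, 221, 309, 657, 952, 198, 769, 817, 678, 892, 720, 722, 750, 896}, |N(524)| = 18.
Vertex 952 has 18 neighbors: 363, 195, 367, 988, 879, 918, 552, 198, 769, 817, 678, 258, 524, 892, 321, 927, 248, 999.
Vertex 309 has 18 neighbors: 219, 482, 988, 879, 918, 648, 552, 997, 817, 678, 258, 524, 720, 715, 750, 248, 928, 896.
Regular of degree 18 on 37 vertices: strongly regular (37,18,8,9).
A has 3 distinct eigenvalues ≈ [18.0, 2.54138, -3.54138].
ϑ = −N·λ_min/(λ_max−λ_min) = −37·(-sqrt(37)/2 - 1/2)/(18−(-sqrt(37)/2 - 1/2)) = sqrt(37).
Numerically 6.082763.

sqrt(37)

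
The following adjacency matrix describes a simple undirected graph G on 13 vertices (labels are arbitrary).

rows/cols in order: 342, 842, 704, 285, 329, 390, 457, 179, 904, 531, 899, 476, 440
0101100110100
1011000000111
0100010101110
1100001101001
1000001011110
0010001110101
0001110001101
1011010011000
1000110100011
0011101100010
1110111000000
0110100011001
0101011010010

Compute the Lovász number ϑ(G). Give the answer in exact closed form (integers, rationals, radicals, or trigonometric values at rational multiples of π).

sqrt(13)

N(342) = {842, 285, 329, 179, 904, 899}, |N(342)| = 6.
Vertex 285 has 6 neighbors: 342, 842, 457, 179, 531, 440.
Vertex 531 has 6 neighbors: 704, 285, 329, 457, 179, 476.
N(476) = {842, 704, 329, 904, 531, 440}, |N(476)| = 6.
deg(v) = 6 for all v (|V|=13); strongly regular (13,6,2,3).
A has 3 distinct eigenvalues ≈ [6.0, 1.3028, -2.3028].
With N=13: ϑ(G) = 13·(-(-sqrt(13)/2 - 1/2))/(6−(-sqrt(13)/2 - 1/2)) = sqrt(13).
≈ 3.6056 (to 4 d.p.).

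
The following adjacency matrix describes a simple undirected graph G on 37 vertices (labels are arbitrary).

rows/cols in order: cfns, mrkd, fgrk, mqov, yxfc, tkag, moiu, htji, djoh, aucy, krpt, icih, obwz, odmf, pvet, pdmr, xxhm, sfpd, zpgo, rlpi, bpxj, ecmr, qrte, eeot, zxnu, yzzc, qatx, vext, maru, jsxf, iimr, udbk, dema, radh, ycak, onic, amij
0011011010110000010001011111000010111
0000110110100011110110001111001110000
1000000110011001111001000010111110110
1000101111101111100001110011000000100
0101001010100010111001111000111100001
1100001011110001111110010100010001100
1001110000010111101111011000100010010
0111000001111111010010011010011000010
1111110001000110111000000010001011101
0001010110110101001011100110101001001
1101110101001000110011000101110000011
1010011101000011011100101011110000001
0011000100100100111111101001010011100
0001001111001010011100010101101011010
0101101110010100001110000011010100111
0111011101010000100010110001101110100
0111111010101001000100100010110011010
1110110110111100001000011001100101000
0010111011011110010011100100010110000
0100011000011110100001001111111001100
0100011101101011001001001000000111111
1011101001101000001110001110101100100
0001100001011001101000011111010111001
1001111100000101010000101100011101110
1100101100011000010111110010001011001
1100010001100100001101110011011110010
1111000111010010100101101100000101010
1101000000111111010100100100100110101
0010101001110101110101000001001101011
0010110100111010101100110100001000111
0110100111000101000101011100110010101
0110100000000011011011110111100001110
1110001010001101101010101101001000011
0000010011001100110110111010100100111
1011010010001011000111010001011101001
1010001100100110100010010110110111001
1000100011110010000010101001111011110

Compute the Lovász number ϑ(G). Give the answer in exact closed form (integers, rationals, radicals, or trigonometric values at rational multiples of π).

deg(cfns) = 18; N(cfns) = {fgrk, mqov, tkag, moiu, djoh, krpt, icih, sfpd, ecmr, eeot, zxnu, yzzc, qatx, vext, dema, ycak, onic, amij}.
deg(zpgo) = 18; N(zpgo) = {fgrk, yxfc, tkag, moiu, djoh, aucy, icih, obwz, odmf, pvet, sfpd, bpxj, ecmr, qrte, yzzc, jsxf, udbk, dema}.
deg(maru) = 18; N(maru) = {fgrk, yxfc, moiu, aucy, krpt, icih, odmf, pdmr, xxhm, sfpd, rlpi, ecmr, vext, iimr, udbk, radh, onic, amij}.
N(obwz) = {fgrk, mqov, htji, krpt, odmf, xxhm, sfpd, zpgo, rlpi, bpxj, ecmr, qrte, zxnu, vext, jsxf, dema, radh, ycak}, |N(obwz)| = 18.
Every vertex has degree 18 (N=37); Paley(37): SR with (k,λ,μ)=(18,8,9).
A has 3 distinct eigenvalues ≈ [18.0, 2.54138, -3.54138].
−37·(-sqrt(37)/2 - 1/2) / ((18)−(-sqrt(37)/2 - 1/2)) = sqrt(37) = ϑ(G).
≈ 6.082762530 (to 9 d.p.).

sqrt(37)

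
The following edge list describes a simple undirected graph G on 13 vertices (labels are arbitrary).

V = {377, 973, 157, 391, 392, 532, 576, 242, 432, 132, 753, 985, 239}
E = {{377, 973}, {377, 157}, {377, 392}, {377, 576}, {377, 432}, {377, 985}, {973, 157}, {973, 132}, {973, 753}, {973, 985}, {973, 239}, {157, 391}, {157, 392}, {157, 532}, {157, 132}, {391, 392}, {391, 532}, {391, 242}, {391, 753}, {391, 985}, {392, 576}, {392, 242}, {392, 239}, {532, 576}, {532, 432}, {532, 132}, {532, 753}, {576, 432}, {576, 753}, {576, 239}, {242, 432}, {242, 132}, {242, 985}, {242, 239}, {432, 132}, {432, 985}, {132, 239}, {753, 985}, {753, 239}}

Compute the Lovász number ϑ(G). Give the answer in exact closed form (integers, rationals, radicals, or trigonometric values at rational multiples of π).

sqrt(13)

Vertex 242 has 6 neighbors: 391, 392, 432, 132, 985, 239.
deg(391) = 6; N(391) = {157, 392, 532, 242, 753, 985}.
Vertex 377 has 6 neighbors: 973, 157, 392, 576, 432, 985.
N(432) = {377, 532, 576, 242, 132, 985}, |N(432)| = 6.
6-regular, N=13; Paley(13): SR with (k,λ,μ)=(6,2,3).
A has 3 distinct eigenvalues ≈ [6.0, 1.30278, -2.30278].
ϑ = −N·λ_min/(λ_max−λ_min) = −13·(-sqrt(13)/2 - 1/2)/(6−(-sqrt(13)/2 - 1/2)) = sqrt(13).
ϑ(G) ≈ 3.60555.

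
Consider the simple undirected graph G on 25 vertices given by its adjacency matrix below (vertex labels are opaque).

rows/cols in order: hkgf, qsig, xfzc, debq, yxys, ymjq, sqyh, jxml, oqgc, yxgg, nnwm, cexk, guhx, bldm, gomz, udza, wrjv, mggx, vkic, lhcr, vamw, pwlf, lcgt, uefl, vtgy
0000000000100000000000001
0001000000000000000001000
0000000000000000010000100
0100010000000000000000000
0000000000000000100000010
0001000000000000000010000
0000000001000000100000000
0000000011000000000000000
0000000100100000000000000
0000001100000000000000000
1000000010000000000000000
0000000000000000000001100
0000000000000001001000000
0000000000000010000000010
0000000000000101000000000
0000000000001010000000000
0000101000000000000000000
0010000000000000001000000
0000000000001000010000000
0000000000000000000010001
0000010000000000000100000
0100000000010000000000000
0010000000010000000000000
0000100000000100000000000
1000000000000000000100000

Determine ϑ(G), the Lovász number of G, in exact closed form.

N(ymjq) = {debq, vamw}, |N(ymjq)| = 2.
Vertex yxgg has 2 neighbors: sqyh, jxml.
N(debq) = {qsig, ymjq}, |N(debq)| = 2.
N(guhx) = {udza, vkic}, |N(guhx)| = 2.
Every vertex has degree 2 (N=25); this is C_{25}, the 25-cycle.
A has 13 distinct eigenvalues ≈ [2.0, 1.937166, 1.752613, 1.457937, 1.071654, 0.618034, 0.125581, -0.374763, -0.851559, -1.274848, -1.618034, -1.859553, -1.984229].
Lovász (edge-transitive): ϑ = −25·(-2*cos(pi/25))/((2)−(-2*cos(pi/25))) = 25*cos(pi/25)/(cos(pi/25) + 1).
ϑ(G) ≈ 12.4505.
α=12, χ(Ḡ)=13; ϑ=25*cos(pi/25)/(cos(pi/25) + 1) lies between (both strict).

25*cos(pi/25)/(cos(pi/25) + 1)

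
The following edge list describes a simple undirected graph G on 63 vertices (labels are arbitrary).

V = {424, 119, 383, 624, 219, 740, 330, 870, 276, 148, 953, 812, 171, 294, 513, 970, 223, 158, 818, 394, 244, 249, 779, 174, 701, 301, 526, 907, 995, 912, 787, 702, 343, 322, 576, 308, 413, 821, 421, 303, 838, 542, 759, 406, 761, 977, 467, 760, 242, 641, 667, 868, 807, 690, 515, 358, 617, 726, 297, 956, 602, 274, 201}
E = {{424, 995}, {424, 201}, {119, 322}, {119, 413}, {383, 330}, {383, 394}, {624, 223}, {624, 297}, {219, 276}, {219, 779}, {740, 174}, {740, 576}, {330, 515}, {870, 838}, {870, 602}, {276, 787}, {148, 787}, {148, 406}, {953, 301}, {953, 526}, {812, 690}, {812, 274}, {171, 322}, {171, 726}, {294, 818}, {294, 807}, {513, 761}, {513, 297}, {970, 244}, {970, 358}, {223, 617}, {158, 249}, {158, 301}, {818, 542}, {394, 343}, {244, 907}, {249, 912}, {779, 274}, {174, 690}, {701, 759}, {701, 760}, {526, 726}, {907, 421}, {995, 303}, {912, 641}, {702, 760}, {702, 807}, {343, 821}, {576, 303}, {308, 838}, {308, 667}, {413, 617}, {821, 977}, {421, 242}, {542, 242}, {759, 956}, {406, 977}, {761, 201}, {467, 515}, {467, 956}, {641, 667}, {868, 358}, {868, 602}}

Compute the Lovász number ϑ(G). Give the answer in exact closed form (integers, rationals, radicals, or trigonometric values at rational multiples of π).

63*cos(pi/63)/(cos(pi/63) + 1)

Vertex 294 has 2 neighbors: 818, 807.
Vertex 158 has 2 neighbors: 249, 301.
Vertex 690 has 2 neighbors: 812, 174.
Vertex 760 has 2 neighbors: 701, 702.
G on 63 vertices is 2-regular; the odd cycle C_{63}.
A has 32 distinct eigenvalues ≈ [2.0, 1.9901, 1.9603, 1.9111, 1.843, 1.7564, 1.6525, 1.5321, 1.3965, 1.247, 1.0851, 0.9124, 0.7307, 0.5417, 0.3473, 0.1495, -0.0499, -0.2487, -0.445, -0.637, -0.8226, -1.0, -1.1675, -1.3234, -1.4661, -1.5943, -1.7066, -1.8019, -1.8794, -1.9382, -1.9777, -1.9975].
With N=63: ϑ(G) = 63·(-(-1)*2*cos(pi/63))/(2−(-2*cos(pi/63))) = 63*cos(pi/63)/(cos(pi/63) + 1).
= 31.480409333… (decimal).
Check 31 ≤ 63*cos(pi/63)/(cos(pi/63) + 1) ≤ 32: both strict.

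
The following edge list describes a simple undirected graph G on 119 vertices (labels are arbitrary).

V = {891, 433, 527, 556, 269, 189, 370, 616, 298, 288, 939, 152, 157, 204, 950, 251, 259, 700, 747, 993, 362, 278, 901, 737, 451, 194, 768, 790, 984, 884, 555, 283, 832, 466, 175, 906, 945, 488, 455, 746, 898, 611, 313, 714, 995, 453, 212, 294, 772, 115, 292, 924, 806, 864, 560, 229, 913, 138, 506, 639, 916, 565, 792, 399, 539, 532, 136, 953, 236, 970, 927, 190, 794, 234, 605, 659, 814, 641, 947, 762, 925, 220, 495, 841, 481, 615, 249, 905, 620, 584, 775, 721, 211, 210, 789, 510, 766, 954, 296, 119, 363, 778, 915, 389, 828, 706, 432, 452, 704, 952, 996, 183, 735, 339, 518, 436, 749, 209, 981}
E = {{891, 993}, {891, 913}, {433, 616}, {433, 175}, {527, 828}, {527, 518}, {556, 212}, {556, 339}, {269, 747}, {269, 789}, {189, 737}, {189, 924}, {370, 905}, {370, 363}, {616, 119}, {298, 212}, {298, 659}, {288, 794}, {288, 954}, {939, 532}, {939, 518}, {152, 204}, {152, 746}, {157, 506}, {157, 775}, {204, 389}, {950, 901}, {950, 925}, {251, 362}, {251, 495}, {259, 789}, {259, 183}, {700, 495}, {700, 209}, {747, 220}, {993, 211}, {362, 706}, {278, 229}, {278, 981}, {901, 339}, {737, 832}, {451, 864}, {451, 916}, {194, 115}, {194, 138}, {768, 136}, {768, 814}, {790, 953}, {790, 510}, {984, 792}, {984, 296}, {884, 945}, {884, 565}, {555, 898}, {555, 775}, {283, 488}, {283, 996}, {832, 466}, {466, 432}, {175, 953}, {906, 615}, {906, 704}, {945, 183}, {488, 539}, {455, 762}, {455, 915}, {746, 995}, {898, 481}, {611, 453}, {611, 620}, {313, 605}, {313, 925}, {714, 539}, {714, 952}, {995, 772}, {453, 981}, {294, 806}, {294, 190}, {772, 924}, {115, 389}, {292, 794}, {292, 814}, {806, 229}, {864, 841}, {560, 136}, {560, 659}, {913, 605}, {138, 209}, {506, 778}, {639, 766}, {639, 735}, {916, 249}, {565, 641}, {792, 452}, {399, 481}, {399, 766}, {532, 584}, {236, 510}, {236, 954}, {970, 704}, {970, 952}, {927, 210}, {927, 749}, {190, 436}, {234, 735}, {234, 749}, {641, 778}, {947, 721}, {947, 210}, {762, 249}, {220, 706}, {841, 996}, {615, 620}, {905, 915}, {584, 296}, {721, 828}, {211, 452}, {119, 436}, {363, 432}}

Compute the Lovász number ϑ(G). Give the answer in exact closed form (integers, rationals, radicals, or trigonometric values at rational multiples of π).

N(790) = {953, 510}, |N(790)| = 2.
Vertex 925 has 2 neighbors: 950, 313.
deg(209) = 2; N(209) = {700, 138}.
Vertex 792 has 2 neighbors: 984, 452.
Regular of degree 2 on 119 vertices: a single 119-cycle (edge-transitive).
spec(A) ≈ [2.0, 1.997, 1.989, 1.975, 1.956, 1.931, 1.9, 1.865, 1.824, 1.778, 1.728, 1.672, 1.612, 1.547, 1.478, 1.405, 1.328, 1.247, 1.163, 1.075, 0.985, 0.891, 0.796, 0.698, 0.598, 0.496, 0.393, 0.289, 0.185, 0.079, -0.026, -0.132, -0.237, -0.342, -0.445, -0.547, -0.648, -0.747, -0.844, -0.938, -1.03, -1.119, -1.205, -1.288, -1.367, -1.442, -1.513, -1.58, -1.642, -1.7, -1.754, -1.802, -1.845, -1.883, -1.916, -1.944, -1.966, -1.983, -1.994, -1.999] (distinct, 3 d.p.).
With N=119: ϑ(G) = 119·(-(-1)*2*cos(pi/119))/(2−(-2*cos(pi/119))) = 119*cos(pi/119)/(cos(pi/119) + 1).
= 59.489631564… (decimal).
59 ≤ 119*cos(pi/119)/(cos(pi/119) + 1) ≤ 60: both strict.

119*cos(pi/119)/(cos(pi/119) + 1)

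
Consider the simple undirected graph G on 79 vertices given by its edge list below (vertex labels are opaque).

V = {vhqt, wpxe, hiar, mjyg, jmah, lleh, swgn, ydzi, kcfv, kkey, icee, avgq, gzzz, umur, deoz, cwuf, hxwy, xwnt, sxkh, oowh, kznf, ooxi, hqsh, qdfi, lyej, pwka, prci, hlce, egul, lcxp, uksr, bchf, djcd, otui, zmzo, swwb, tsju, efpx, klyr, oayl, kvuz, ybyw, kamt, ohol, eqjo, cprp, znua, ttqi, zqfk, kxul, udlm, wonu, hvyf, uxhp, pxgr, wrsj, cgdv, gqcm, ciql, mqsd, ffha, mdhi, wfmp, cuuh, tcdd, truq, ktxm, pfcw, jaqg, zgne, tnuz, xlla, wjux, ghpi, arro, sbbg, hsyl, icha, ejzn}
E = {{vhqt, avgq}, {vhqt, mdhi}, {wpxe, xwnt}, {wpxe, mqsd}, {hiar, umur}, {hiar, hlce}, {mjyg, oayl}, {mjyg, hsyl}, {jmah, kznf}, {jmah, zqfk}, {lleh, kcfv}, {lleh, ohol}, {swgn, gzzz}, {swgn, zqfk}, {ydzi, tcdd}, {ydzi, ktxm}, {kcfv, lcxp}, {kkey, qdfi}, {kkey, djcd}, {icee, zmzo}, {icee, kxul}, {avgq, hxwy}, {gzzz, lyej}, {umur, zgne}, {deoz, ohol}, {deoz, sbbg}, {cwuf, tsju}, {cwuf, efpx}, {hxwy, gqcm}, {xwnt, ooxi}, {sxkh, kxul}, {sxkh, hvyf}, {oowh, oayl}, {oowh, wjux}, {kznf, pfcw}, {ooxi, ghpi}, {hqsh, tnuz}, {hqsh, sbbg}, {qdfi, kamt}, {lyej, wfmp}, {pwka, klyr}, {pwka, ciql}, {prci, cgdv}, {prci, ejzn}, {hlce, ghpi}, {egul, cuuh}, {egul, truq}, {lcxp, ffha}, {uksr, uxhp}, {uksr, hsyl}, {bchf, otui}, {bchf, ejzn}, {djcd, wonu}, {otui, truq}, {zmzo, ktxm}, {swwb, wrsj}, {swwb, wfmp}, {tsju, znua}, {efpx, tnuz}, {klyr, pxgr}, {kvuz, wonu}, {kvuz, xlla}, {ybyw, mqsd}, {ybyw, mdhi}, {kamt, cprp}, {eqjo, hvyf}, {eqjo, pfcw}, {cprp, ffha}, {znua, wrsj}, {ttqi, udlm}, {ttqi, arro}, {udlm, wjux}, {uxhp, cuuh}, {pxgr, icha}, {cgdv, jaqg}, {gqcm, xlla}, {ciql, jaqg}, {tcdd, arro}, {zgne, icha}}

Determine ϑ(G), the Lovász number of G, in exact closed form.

N(prci) = {cgdv, ejzn}, |N(prci)| = 2.
N(wrsj) = {swwb, znua}, |N(wrsj)| = 2.
N(mdhi) = {vhqt, ybyw}, |N(mdhi)| = 2.
Vertex ohol has 2 neighbors: lleh, deoz.
Every vertex has degree 2 (N=79); a single 79-cycle (edge-transitive).
Distinct eigenvalues (to 6 d.p.): [2.0, 1.993678, 1.974751, 1.943339, 1.89964, 1.843932, 1.776565, 1.697967, 1.608633, 1.509129, 1.400084, 1.282187, 1.156184, 1.022871, 0.883091, 0.737728, 0.587701, 0.433958, 0.277471, 0.11923, -0.039764, -0.198508, -0.355996, -0.511233, -0.663239, -0.811051, -0.953735, -1.09039, -1.22015, -1.342197, -1.455758, -1.560115, -1.654608, -1.738641, -1.811681, -1.873267, -1.92301, -1.960595, -1.985784, -1.998419].
ϑ = −N·λ_min/(λ_max−λ_min) = −79·(-2*cos(pi/79))/(2−(-2*cos(pi/79))) = 79*cos(pi/79)/(cos(pi/79) + 1).
ϑ(G) ≈ 39.48438.
Check 39 ≤ 79*cos(pi/79)/(cos(pi/79) + 1) ≤ 40: both strict.

79*cos(pi/79)/(cos(pi/79) + 1)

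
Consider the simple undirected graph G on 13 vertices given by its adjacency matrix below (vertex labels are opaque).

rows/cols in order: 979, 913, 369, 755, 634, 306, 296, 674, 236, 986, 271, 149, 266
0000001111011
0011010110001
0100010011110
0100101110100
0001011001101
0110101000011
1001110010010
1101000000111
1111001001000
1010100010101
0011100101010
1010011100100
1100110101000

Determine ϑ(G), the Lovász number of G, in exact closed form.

N(979) = {296, 674, 236, 986, 149, 266}, |N(979)| = 6.
deg(913) = 6; N(913) = {369, 755, 306, 674, 236, 266}.
Vertex 266 has 6 neighbors: 979, 913, 634, 306, 674, 986.
N(236) = {979, 913, 369, 755, 296, 986}, |N(236)| = 6.
deg(v) = 6 for all v (|V|=13); Paley(13): SR with (k,λ,μ)=(6,2,3).
A has 3 distinct eigenvalues ≈ [6.0, 1.30278, -2.30278].
ϑ = −N·λ_min/(λ_max−λ_min) = −13·(-sqrt(13)/2 - 1/2)/(6−(-sqrt(13)/2 - 1/2)) = sqrt(13).
≈ 3.60555128 (to 8 d.p.).

sqrt(13)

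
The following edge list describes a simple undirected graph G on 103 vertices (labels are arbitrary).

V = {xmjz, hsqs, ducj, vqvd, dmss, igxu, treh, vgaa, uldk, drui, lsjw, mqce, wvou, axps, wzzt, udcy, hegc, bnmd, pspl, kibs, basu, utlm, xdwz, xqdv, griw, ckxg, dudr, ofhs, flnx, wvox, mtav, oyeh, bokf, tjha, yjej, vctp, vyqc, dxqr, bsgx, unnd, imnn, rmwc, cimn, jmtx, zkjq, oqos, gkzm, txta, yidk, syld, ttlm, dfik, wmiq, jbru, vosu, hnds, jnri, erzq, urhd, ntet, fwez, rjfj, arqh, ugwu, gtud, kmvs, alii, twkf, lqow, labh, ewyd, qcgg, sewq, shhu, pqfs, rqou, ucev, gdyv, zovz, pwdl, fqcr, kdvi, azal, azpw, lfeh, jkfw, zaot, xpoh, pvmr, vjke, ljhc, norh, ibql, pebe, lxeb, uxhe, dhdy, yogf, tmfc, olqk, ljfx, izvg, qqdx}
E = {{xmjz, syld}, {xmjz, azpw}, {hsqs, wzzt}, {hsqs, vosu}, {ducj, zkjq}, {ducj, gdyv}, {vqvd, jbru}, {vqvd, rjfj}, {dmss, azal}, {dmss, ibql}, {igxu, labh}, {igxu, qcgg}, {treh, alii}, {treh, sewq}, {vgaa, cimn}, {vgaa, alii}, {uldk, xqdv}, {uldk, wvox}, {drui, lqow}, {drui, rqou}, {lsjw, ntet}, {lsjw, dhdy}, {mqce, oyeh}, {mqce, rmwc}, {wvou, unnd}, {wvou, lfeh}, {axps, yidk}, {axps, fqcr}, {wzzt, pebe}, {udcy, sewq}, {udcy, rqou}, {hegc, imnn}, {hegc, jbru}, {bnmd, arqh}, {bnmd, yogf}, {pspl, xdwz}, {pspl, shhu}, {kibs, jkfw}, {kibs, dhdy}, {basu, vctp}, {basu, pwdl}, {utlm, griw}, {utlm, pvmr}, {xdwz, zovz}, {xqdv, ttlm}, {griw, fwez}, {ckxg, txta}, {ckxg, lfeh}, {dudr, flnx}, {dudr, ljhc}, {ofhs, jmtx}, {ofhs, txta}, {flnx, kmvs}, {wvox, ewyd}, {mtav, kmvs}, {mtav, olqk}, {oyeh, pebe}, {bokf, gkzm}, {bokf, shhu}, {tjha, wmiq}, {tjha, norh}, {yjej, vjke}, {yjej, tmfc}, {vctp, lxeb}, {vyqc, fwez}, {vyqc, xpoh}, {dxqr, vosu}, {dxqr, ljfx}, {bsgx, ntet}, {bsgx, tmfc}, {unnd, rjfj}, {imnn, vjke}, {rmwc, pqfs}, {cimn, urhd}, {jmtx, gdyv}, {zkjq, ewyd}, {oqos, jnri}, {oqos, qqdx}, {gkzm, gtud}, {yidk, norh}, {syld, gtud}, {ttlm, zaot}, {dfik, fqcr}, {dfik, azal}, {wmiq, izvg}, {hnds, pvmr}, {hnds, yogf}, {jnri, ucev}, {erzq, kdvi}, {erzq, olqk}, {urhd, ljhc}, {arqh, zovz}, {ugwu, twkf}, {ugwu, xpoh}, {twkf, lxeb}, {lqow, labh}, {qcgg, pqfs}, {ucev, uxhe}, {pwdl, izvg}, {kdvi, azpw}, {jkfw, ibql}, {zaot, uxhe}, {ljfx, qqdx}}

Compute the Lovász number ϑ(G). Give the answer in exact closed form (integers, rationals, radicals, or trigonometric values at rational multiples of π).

Vertex ofhs has 2 neighbors: jmtx, txta.
Vertex qqdx has 2 neighbors: oqos, ljfx.
N(dmss) = {azal, ibql}, |N(dmss)| = 2.
deg(gdyv) = 2; N(gdyv) = {ducj, jmtx}.
103-vertex 2-regular graph: a single 103-cycle (edge-transitive).
Distinct eigenvalues (to 5 d.p.): [2.0, 1.99628, 1.98513, 1.9666, 1.94076, 1.90769, 1.86752, 1.82041, 1.76653, 1.70608, 1.63928, 1.56638, 1.48765, 1.40339, 1.31391, 1.21954, 1.12063, 1.01756, 0.9107, 0.80045, 0.68722, 0.57144, 0.45353, 0.33394, 0.2131, 0.09147, -0.0305, -0.15236, -0.27365, -0.39392, -0.51273, -0.62963, -0.74418, -0.85597, -0.96458, -1.06959, -1.17063, -1.26731, -1.35928, -1.44619, -1.52772, -1.60357, -1.67345, -1.73711, -1.79431, -1.84483, -1.88849, -1.92512, -1.95459, -1.97679, -1.99163, -1.99907].
With N=103: ϑ(G) = 103·(-(-1)*2*cos(pi/103))/(2−(-2*cos(pi/103))) = 103*cos(pi/103)/(cos(pi/103) + 1).
= 51.488020467… (decimal).
Check 51 ≤ 103*cos(pi/103)/(cos(pi/103) + 1) ≤ 52: both strict.

103*cos(pi/103)/(cos(pi/103) + 1)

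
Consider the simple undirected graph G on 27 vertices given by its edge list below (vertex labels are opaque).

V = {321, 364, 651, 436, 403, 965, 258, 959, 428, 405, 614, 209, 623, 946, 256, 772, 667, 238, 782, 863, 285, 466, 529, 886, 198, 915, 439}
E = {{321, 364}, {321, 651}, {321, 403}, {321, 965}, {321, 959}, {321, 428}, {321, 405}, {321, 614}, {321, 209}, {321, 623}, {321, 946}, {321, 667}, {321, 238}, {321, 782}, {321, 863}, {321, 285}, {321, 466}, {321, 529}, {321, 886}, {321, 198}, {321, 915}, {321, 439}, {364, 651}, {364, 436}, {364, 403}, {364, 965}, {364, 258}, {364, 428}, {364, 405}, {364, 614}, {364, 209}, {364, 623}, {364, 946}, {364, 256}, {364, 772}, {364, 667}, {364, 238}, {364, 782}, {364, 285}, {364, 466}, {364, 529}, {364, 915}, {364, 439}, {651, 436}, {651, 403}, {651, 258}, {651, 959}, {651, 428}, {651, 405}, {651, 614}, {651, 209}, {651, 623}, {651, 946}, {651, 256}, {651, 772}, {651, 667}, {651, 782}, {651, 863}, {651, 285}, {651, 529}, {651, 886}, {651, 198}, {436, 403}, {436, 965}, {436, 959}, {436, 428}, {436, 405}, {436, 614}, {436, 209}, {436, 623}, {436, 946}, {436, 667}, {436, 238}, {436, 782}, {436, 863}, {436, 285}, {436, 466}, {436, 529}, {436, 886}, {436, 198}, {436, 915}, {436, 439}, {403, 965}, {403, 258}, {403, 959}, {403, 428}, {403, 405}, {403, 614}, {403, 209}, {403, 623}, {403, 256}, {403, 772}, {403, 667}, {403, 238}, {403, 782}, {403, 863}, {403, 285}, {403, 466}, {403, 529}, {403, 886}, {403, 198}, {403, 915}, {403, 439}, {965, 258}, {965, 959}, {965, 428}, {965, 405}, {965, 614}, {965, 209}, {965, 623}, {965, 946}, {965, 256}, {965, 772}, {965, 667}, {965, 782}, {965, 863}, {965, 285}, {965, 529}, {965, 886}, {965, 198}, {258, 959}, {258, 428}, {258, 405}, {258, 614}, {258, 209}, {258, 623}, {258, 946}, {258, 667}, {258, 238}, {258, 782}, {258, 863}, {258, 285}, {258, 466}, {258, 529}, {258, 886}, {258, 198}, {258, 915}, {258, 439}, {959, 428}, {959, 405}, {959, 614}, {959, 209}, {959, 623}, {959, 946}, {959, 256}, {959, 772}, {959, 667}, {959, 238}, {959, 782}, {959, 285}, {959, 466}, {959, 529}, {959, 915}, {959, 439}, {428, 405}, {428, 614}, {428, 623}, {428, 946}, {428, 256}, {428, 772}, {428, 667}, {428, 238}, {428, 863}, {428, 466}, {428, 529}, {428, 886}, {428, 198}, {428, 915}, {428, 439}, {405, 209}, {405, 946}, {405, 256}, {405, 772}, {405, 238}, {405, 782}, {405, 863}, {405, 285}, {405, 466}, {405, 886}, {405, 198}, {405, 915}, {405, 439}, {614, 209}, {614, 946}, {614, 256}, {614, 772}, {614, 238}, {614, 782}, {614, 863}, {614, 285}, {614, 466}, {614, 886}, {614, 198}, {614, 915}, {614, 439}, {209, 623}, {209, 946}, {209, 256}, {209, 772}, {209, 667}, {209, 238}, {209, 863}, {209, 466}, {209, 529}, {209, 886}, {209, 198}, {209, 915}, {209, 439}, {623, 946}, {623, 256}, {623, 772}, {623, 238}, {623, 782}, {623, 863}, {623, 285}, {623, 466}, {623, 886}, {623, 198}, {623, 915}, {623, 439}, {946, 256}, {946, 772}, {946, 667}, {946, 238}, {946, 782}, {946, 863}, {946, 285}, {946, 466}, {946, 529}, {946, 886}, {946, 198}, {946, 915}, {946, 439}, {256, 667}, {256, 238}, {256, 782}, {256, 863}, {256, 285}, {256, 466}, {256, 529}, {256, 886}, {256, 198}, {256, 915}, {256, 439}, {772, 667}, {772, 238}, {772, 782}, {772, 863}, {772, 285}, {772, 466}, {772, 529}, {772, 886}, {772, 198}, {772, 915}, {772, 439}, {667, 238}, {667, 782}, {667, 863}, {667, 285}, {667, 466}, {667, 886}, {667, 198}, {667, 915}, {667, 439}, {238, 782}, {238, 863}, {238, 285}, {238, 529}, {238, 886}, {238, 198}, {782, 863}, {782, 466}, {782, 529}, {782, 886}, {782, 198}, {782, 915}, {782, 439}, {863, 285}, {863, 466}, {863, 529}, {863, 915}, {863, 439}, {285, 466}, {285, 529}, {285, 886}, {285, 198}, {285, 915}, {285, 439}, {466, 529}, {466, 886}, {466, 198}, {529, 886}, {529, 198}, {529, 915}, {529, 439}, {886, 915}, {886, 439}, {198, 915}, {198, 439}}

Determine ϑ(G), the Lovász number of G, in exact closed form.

N(529) = {321, 364, 651, 436, 403, 965, 258, 959, 428, 209, 946, 256, 772, 238, 782, 863, 285, 466, 886, 198, 915, 439}, |N(529)| = 22.
Vertex 198 has 22 neighbors: 321, 651, 436, 403, 965, 258, 428, 405, 614, 209, 623, 946, 256, 772, 667, 238, 782, 285, 466, 529, 915, 439.
Vertex 321 has 22 neighbors: 364, 651, 403, 965, 959, 428, 405, 614, 209, 623, 946, 667, 238, 782, 863, 285, 466, 529, 886, 198, 915, 439.
N(256) = {364, 651, 403, 965, 959, 428, 405, 614, 209, 623, 946, 667, 238, 782, 863, 285, 466, 529, 886, 198, 915, 439}, |N(256)| = 22.
G = K_{6,5,5,5,4,2}: α = 6 = χ(Ḡ), so ϑ = 6.
ϑ(G) ≈ 6.00000.
Check 6 ≤ 6 ≤ 6: collapsed.

6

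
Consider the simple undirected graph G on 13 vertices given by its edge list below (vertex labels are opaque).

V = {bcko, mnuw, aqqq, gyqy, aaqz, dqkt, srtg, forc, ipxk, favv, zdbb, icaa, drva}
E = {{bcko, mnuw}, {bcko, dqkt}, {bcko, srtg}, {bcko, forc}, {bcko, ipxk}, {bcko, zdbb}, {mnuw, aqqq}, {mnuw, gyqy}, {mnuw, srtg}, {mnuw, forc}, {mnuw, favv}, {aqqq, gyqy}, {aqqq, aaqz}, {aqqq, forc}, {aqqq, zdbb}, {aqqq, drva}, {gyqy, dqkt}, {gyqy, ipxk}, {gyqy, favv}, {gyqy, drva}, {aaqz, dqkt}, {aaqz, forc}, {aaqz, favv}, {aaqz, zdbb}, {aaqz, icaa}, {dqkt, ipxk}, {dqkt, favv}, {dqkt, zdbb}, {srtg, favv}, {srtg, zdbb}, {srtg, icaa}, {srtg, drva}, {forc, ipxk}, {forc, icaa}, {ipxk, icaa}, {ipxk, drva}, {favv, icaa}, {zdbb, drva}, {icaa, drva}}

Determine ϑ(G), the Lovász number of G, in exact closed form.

deg(aaqz) = 6; N(aaqz) = {aqqq, dqkt, forc, favv, zdbb, icaa}.
N(mnuw) = {bcko, aqqq, gyqy, srtg, forc, favv}, |N(mnuw)| = 6.
deg(ipxk) = 6; N(ipxk) = {bcko, gyqy, dqkt, forc, icaa, drva}.
N(gyqy) = {mnuw, aqqq, dqkt, ipxk, favv, drva}, |N(gyqy)| = 6.
G on 13 vertices is 6-regular; Paley(13): SR with (k,λ,μ)=(6,2,3).
The 3 distinct eigenvalues: [6.0, 1.30278, -2.30278].
λ_max=6, λ_min=-sqrt(13)/2 - 1/2; ϑ = −13·λ_min/(λ_max−λ_min) = sqrt(13).
Numerically 3.60555.

sqrt(13)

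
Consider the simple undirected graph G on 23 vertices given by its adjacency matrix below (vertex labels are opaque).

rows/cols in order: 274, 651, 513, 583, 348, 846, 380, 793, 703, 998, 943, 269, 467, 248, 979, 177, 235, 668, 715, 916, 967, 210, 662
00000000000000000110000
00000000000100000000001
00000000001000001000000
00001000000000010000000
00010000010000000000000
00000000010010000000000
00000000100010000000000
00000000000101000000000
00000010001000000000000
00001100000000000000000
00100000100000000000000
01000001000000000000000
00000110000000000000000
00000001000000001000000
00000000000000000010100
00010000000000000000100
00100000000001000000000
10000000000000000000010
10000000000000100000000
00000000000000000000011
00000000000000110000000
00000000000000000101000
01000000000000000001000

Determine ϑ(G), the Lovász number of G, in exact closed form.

23*cos(pi/23)/(cos(pi/23) + 1)

N(177) = {583, 967}, |N(177)| = 2.
deg(651) = 2; N(651) = {269, 662}.
N(513) = {943, 235}, |N(513)| = 2.
N(662) = {651, 916}, |N(662)| = 2.
23-vertex 2-regular graph: this is C_{23}, the 23-cycle.
The 12 distinct eigenvalues: [2.0, 1.925835, 1.708839, 1.365106, 0.92013, 0.406912, -0.136485, -0.669759, -1.153361, -1.551423, -1.834423, -1.981372].
Lovász (edge-transitive): ϑ = −23·(-2*cos(pi/23))/((2)−(-2*cos(pi/23))) = 23*cos(pi/23)/(cos(pi/23) + 1).
ϑ(G) ≈ 11.4462.
11 ≤ 23*cos(pi/23)/(cos(pi/23) + 1) ≤ 12: both strict.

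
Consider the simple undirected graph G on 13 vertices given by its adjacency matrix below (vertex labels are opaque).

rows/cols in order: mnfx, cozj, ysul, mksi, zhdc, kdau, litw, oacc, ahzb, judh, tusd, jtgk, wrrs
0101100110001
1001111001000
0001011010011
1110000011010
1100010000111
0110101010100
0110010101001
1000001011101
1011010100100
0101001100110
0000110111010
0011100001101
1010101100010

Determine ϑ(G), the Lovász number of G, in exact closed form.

Vertex mksi has 6 neighbors: mnfx, cozj, ysul, ahzb, judh, jtgk.
N(jtgk) = {ysul, mksi, zhdc, judh, tusd, wrrs}, |N(jtgk)| = 6.
Vertex kdau has 6 neighbors: cozj, ysul, zhdc, litw, ahzb, tusd.
deg(ahzb) = 6; N(ahzb) = {mnfx, ysul, mksi, kdau, oacc, tusd}.
Regular of degree 6 on 13 vertices: Paley(13): SR with (k,λ,μ)=(6,2,3).
spec(A) ≈ [6.0, 1.302776, -2.302776] (distinct, 6 d.p.).
Lovász: ϑ = −13(-sqrt(13)/2 - 1/2)/(6+-(-sqrt(13)/2 - 1/2)) = sqrt(13).
= 3.605551… (decimal).

sqrt(13)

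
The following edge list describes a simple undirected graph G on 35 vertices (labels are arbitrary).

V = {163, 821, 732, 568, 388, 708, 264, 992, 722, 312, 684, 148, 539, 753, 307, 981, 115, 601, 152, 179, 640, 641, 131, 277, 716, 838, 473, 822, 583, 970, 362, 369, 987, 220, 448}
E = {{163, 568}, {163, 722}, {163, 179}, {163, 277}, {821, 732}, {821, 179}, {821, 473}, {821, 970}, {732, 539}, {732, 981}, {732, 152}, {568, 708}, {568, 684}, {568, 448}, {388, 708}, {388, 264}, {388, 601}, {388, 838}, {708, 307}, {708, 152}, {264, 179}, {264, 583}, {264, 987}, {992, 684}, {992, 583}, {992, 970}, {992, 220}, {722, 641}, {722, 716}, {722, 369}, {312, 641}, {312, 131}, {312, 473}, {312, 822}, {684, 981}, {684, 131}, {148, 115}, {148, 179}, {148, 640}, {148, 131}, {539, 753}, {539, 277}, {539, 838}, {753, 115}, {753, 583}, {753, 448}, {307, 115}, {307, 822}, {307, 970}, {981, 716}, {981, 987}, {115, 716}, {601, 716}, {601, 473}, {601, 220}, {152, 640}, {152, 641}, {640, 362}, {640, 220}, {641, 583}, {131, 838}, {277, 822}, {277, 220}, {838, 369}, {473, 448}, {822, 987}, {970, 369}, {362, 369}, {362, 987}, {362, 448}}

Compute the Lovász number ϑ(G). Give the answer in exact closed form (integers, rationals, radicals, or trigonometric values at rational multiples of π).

15

Vertex 163 has 4 neighbors: 568, 722, 179, 277.
deg(152) = 4; N(152) = {732, 708, 640, 641}.
N(473) = {821, 312, 601, 448}, |N(473)| = 4.
deg(716) = 4; N(716) = {722, 981, 115, 601}.
deg(v) = 4 for all v (|V|=35); Kneser K(7,3) on C(7,3)=35 vertices.
A has 4 distinct eigenvalues ≈ [4.0, 2.0, -1.0, -3.0].
ϑ = −N·λ_min/(λ_max−λ_min) = −35·(-3)/(4−(-3)) = 15.
Numerically 15.0000000.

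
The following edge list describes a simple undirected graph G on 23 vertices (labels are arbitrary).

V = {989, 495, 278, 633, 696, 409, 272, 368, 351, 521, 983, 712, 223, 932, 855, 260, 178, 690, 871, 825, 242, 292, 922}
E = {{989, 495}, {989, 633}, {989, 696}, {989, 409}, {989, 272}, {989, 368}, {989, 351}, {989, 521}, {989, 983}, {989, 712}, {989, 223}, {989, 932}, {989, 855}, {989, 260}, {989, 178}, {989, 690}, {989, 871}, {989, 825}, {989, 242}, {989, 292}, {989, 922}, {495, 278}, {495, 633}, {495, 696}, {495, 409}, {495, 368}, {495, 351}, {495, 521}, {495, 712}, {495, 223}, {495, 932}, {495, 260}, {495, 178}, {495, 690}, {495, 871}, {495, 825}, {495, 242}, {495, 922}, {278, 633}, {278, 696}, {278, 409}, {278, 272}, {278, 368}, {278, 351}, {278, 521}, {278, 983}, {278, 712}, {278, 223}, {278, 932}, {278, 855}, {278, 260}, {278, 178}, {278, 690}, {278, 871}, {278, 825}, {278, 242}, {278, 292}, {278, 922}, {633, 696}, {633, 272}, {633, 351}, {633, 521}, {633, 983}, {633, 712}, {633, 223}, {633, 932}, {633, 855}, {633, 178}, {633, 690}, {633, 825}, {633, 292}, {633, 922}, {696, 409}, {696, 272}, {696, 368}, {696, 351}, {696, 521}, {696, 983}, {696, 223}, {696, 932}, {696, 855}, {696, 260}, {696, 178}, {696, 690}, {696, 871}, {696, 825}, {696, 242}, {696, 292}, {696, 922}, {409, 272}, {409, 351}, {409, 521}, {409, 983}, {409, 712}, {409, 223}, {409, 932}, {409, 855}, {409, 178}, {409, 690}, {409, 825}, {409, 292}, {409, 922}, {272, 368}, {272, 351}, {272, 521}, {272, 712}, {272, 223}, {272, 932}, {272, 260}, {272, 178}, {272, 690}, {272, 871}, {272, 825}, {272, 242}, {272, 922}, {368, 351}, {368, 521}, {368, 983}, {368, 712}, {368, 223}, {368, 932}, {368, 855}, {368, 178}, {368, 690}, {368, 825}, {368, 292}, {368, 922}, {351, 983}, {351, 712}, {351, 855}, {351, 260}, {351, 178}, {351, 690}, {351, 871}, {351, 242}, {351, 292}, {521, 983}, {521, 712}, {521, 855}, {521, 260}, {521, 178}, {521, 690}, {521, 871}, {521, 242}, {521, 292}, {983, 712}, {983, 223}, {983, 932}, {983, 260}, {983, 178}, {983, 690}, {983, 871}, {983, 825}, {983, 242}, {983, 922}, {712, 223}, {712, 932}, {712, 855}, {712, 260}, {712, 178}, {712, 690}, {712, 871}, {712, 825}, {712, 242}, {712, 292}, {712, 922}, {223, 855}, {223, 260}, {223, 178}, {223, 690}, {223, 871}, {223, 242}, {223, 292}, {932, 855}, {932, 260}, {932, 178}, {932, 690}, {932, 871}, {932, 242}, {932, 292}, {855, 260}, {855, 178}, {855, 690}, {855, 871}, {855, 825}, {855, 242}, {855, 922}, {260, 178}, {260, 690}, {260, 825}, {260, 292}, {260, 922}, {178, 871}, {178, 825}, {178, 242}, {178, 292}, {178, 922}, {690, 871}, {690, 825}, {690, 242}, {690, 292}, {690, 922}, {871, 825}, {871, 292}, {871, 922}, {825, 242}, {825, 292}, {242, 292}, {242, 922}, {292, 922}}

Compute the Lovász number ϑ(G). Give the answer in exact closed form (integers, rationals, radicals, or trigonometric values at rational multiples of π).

N(223) = {989, 495, 278, 633, 696, 409, 272, 368, 983, 712, 855, 260, 178, 690, 871, 242, 292}, |N(223)| = 17.
Vertex 292 has 18 neighbors: 989, 278, 633, 696, 409, 368, 351, 521, 712, 223, 932, 260, 178, 690, 871, 825, 242, 922.
N(712) = {989, 495, 278, 633, 409, 272, 368, 351, 521, 983, 223, 932, 855, 260, 178, 690, 871, 825, 242, 292, 922}, |N(712)| = 21.
Vertex 633 has 17 neighbors: 989, 495, 278, 696, 272, 351, 521, 983, 712, 223, 932, 855, 178, 690, 825, 292, 922.
Complete multipartite on [6, 6, 5, 2, 2, 2]: sandwich collapses at ϑ=6.
≈ 6.000000000 (to 9 d.p.).
6 ≤ 6 ≤ 6: collapsed.

6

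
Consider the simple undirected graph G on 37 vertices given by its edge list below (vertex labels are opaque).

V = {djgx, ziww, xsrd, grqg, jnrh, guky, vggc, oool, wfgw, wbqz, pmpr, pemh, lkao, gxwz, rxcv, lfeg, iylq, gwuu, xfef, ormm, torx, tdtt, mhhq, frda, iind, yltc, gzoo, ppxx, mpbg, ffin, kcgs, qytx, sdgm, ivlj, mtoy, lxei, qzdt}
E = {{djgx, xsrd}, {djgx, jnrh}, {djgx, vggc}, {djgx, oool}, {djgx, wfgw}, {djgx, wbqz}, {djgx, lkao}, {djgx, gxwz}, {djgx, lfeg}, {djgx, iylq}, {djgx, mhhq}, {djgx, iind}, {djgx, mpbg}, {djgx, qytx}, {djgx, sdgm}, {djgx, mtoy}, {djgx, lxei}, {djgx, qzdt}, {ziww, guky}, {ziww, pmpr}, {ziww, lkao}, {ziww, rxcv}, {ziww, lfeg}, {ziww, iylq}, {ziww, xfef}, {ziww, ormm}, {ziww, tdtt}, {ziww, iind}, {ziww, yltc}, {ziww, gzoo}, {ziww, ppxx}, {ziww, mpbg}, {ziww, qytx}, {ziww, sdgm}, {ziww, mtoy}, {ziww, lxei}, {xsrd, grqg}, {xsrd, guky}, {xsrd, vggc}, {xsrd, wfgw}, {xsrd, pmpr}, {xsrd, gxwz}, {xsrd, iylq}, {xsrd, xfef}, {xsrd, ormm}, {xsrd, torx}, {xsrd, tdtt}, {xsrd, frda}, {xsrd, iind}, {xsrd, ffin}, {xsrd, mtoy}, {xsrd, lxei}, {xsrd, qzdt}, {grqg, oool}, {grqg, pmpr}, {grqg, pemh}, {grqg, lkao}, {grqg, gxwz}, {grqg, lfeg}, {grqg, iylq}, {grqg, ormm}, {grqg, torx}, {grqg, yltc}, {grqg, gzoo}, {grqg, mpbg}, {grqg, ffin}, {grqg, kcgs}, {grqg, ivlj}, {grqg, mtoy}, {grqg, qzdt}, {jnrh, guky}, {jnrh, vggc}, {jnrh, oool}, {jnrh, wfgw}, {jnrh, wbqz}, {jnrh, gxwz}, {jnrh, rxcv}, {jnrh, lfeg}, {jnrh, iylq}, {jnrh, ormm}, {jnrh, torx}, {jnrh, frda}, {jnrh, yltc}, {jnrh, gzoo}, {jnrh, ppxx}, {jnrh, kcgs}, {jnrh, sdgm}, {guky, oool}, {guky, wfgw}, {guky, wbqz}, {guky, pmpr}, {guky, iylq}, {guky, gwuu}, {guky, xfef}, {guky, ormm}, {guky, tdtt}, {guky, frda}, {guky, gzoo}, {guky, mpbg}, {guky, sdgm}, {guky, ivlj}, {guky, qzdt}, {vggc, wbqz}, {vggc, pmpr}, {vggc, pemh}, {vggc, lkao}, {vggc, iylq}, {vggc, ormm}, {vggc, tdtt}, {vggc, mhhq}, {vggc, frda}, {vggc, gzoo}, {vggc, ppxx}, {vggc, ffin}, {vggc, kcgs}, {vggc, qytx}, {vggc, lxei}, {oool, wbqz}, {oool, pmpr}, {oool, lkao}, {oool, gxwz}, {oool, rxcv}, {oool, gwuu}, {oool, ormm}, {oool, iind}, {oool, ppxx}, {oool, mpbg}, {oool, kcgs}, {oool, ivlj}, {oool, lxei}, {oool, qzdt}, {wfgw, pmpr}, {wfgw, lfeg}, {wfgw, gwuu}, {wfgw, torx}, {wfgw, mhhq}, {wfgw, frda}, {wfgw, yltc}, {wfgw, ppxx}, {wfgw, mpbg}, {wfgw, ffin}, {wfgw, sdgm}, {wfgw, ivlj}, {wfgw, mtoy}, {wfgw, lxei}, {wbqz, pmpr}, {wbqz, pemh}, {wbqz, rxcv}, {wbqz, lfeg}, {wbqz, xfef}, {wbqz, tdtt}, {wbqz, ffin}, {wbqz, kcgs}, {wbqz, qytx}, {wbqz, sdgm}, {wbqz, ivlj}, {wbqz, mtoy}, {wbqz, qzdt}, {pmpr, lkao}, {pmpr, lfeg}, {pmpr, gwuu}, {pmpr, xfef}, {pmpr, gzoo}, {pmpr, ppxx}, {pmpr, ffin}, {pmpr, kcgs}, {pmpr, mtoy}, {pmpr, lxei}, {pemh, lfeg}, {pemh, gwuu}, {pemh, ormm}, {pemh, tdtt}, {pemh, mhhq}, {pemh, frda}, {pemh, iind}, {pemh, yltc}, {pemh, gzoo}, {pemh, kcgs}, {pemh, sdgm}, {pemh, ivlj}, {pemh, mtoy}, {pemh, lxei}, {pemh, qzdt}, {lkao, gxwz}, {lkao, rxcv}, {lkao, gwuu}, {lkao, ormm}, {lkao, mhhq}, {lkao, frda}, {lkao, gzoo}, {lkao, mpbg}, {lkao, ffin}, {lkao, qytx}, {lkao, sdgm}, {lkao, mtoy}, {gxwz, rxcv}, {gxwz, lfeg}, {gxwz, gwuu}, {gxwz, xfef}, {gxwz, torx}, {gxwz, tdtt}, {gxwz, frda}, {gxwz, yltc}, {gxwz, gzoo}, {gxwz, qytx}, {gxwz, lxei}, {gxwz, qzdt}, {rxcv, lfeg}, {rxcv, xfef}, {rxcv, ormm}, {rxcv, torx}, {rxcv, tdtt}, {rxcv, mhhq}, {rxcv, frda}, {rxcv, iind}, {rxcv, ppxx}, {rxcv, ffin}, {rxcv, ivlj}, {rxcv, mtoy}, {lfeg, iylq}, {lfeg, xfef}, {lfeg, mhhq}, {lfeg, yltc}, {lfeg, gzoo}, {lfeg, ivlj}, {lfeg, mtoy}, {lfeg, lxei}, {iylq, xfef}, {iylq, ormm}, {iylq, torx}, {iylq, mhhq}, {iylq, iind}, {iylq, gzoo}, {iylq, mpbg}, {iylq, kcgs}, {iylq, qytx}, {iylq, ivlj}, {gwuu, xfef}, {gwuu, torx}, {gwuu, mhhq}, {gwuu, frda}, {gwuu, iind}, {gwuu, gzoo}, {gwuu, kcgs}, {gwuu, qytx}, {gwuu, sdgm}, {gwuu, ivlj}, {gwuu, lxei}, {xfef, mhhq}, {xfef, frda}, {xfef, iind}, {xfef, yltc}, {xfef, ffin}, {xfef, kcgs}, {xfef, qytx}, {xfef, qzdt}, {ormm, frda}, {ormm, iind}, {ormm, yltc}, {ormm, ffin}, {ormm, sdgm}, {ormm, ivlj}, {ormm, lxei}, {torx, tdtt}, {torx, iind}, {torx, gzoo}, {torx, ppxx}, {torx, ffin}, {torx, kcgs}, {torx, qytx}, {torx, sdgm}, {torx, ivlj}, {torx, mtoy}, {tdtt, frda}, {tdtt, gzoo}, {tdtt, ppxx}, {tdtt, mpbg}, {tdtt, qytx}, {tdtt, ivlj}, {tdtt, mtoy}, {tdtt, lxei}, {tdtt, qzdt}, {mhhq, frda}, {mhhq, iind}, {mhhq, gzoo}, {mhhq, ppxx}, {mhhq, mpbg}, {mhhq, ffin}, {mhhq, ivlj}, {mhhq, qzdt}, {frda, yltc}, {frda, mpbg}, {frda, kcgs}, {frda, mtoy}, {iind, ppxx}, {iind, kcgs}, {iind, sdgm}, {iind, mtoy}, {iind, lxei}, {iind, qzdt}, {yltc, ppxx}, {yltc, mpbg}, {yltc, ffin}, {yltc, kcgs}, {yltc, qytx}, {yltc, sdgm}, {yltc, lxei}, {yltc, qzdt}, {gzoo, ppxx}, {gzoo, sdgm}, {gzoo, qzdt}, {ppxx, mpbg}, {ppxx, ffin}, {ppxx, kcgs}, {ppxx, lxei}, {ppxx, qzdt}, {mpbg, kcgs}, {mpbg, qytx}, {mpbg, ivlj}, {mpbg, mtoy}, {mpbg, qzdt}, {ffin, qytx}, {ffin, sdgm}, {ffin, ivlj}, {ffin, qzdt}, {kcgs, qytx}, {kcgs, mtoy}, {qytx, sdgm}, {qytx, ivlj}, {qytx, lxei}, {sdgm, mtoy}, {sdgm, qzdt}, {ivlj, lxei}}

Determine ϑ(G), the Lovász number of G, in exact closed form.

deg(wbqz) = 18; N(wbqz) = {djgx, jnrh, guky, vggc, oool, pmpr, pemh, rxcv, lfeg, xfef, tdtt, ffin, kcgs, qytx, sdgm, ivlj, mtoy, qzdt}.
Vertex ppxx has 18 neighbors: ziww, jnrh, vggc, oool, wfgw, pmpr, rxcv, torx, tdtt, mhhq, iind, yltc, gzoo, mpbg, ffin, kcgs, lxei, qzdt.
N(yltc) = {ziww, grqg, jnrh, wfgw, pemh, gxwz, lfeg, xfef, ormm, frda, ppxx, mpbg, ffin, kcgs, qytx, sdgm, lxei, qzdt}, |N(yltc)| = 18.
N(guky) = {ziww, xsrd, jnrh, oool, wfgw, wbqz, pmpr, iylq, gwuu, xfef, ormm, tdtt, frda, gzoo, mpbg, sdgm, ivlj, qzdt}, |N(guky)| = 18.
Every vertex has degree 18 (N=37); SR(37,18,8,9) — a Paley graph.
A has 3 distinct eigenvalues ≈ [18.0, 2.54138, -3.54138].
Lovász: ϑ = −37(-sqrt(37)/2 - 1/2)/(18+-(-sqrt(37)/2 - 1/2)) = sqrt(37).
ϑ(G) ≈ 6.0827625.

sqrt(37)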